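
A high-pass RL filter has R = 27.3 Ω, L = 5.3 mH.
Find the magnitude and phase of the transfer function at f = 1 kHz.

Step 1 — Angular frequency: ω = 2π·1000 = 6283 rad/s.
Step 2 — Transfer function: H(jω) = jωL/(R + jωL).
Step 3 — Numerator jωL = j·33.3; denominator R + jωL = 27.3 + j33.3.
Step 4 — H = 0.5981 + j0.4903.
Step 5 — Magnitude: |H| = 0.7733 (-2.2 dB); phase: φ = 39.3°.

|H| = 0.7733 (-2.2 dB), φ = 39.3°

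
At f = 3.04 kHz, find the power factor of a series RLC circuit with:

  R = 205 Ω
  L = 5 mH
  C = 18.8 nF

Step 1 — Angular frequency: ω = 2π·f = 2π·3040 = 1.91e+04 rad/s.
Step 2 — Component impedances:
  R: Z = R = 205 Ω
  L: Z = jωL = j·1.91e+04·0.005 = 0 + j95.5 Ω
  C: Z = 1/(jωC) = -j/(ω·C) = 0 - j2785 Ω
Step 3 — Series combination: Z_total = R + L + C = 205 - j2689 Ω = 2697∠-85.6° Ω.
Step 4 — Power factor: PF = cos(φ) = Re(Z)/|Z| = 205/2697 = 0.07601.
Step 5 — Type: Im(Z) = -2689 ⇒ leading (phase φ = -85.6°).

PF = 0.07601 (leading, φ = -85.6°)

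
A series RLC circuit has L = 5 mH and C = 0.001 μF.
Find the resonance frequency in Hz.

Step 1 — Resonance condition Im(Z)=0 gives ω₀ = 1/√(LC).
Step 2 — ω₀ = 1/√(0.005·1e-09) = 4.472e+05 rad/s.
Step 3 — f₀ = ω₀/(2π) = 7.118e+04 Hz.

f₀ = 7.118e+04 Hz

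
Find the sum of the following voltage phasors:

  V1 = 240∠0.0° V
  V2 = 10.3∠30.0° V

Step 1 — Convert each phasor to rectangular form:
  V1 = 240·(cos(0.0°) + j·sin(0.0°)) = 240 V
  V2 = 10.3·(cos(30.0°) + j·sin(30.0°)) = 8.92 + j5.15 V
Step 2 — Sum components: V_total = 248.9 + j5.15 V.
Step 3 — Convert to polar: |V_total| = 249 V, ∠V_total = 1.2°.

V_total = 249∠1.2° V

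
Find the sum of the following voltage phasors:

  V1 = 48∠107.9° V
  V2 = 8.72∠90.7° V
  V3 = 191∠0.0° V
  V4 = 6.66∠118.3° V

Step 1 — Convert each phasor to rectangular form:
  V1 = 48·(cos(107.9°) + j·sin(107.9°)) = -14.75 + j45.68 V
  V2 = 8.72·(cos(90.7°) + j·sin(90.7°)) = -0.1065 + j8.719 V
  V3 = 191·(cos(0.0°) + j·sin(0.0°)) = 191 V
  V4 = 6.66·(cos(118.3°) + j·sin(118.3°)) = -3.157 + j5.864 V
Step 2 — Sum components: V_total = 173 + j60.26 V.
Step 3 — Convert to polar: |V_total| = 183.2 V, ∠V_total = 19.2°.

V_total = 183.2∠19.2° V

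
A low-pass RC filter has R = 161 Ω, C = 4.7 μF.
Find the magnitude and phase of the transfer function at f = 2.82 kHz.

Step 1 — Angular frequency: ω = 2π·2820 = 1.772e+04 rad/s.
Step 2 — Transfer function: H(jω) = 1/(1 + jωRC).
Step 3 — Denominator: 1 + jωRC = 1 + j·1.772e+04·161·4.7e-06 = 1 + j13.41.
Step 4 — H = 0.005532 - j0.07417.
Step 5 — Magnitude: |H| = 0.07438 (-22.6 dB); phase: φ = -85.7°.

|H| = 0.07438 (-22.6 dB), φ = -85.7°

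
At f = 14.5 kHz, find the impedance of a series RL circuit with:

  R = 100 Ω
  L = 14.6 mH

Step 1 — Angular frequency: ω = 2π·f = 2π·1.45e+04 = 9.111e+04 rad/s.
Step 2 — Component impedances:
  R: Z = R = 100 Ω
  L: Z = jωL = j·9.111e+04·0.0146 = 0 + j1330 Ω
Step 3 — Series combination: Z_total = R + L = 100 + j1330 Ω = 1334∠85.7° Ω.

Z = 100 + j1330 Ω = 1334∠85.7° Ω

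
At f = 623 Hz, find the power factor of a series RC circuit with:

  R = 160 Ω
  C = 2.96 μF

Step 1 — Angular frequency: ω = 2π·f = 2π·623 = 3914 rad/s.
Step 2 — Component impedances:
  R: Z = R = 160 Ω
  C: Z = 1/(jωC) = -j/(ω·C) = 0 - j86.31 Ω
Step 3 — Series combination: Z_total = R + C = 160 - j86.31 Ω = 181.8∠-28.3° Ω.
Step 4 — Power factor: PF = cos(φ) = Re(Z)/|Z| = 160/181.8 = 0.8801.
Step 5 — Type: Im(Z) = -86.31 ⇒ leading (phase φ = -28.3°).

PF = 0.8801 (leading, φ = -28.3°)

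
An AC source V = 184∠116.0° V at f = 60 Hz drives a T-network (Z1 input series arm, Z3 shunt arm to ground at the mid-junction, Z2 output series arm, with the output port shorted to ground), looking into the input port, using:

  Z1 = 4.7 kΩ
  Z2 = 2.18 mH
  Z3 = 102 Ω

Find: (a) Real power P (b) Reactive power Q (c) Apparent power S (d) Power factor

Step 1 — Angular frequency: ω = 2π·f = 2π·60 = 377 rad/s.
Step 2 — Component impedances:
  Z1: Z = R = 4700 Ω
  Z2: Z = jωL = j·377·0.00218 = 0 + j0.8218 Ω
  Z3: Z = R = 102 Ω
Step 3 — With the output port shorted to ground, the output series arm Z2 runs from the junction to ground; the shunt arm Z3 also runs from the junction to ground. They appear in parallel: Z3 || Z2 = 0.006621 + j0.8218 Ω.
Step 4 — Series with input arm Z1: Z_in = Z1 + (Z3 || Z2) = 4700 + j0.8218 Ω = 4700∠0.0° Ω.
Step 5 — Source phasor: V = 184∠116.0° V = -80.66 + j165.4 V.
Step 6 — Current: I = V / Z = -0.01716 + j0.03519 A = 0.03915∠116.0° A.
Step 7 — Complex power: S = V·I* = 7.203 + j0.001259 VA.
Step 8 — Real power: P = Re(S) = 7.203 W.
Step 9 — Reactive power: Q = Im(S) = 0.001259 VAR.
Step 10 — Apparent power: |S| = 7.203 VA.
Step 11 — Power factor: PF = P/|S| = 1 (lagging).

(a) P = 7.203 W  (b) Q = 0.001259 VAR  (c) S = 7.203 VA  (d) PF = 1 (lagging)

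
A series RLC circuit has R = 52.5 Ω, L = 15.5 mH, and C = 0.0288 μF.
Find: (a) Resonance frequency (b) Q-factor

Step 1 — Resonance condition Im(Z)=0 gives ω₀ = 1/√(LC).
Step 2 — ω₀ = 1/√(0.0155·2.88e-08) = 4.733e+04 rad/s.
Step 3 — f₀ = ω₀/(2π) = 7533 Hz.
Step 4 — Series Q: Q = ω₀L/R = 4.733e+04·0.0155/52.5 = 13.97.

(a) f₀ = 7533 Hz  (b) Q = 13.97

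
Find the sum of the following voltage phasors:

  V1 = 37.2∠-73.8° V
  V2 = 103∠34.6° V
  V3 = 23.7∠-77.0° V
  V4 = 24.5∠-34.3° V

Step 1 — Convert each phasor to rectangular form:
  V1 = 37.2·(cos(-73.8°) + j·sin(-73.8°)) = 10.38 - j35.72 V
  V2 = 103·(cos(34.6°) + j·sin(34.6°)) = 84.78 + j58.49 V
  V3 = 23.7·(cos(-77.0°) + j·sin(-77.0°)) = 5.331 - j23.09 V
  V4 = 24.5·(cos(-34.3°) + j·sin(-34.3°)) = 20.24 - j13.81 V
Step 2 — Sum components: V_total = 120.7 - j14.13 V.
Step 3 — Convert to polar: |V_total| = 121.6 V, ∠V_total = -6.7°.

V_total = 121.6∠-6.7° V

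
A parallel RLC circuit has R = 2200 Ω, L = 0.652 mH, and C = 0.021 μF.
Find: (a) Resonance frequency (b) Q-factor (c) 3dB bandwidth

Step 1 — Resonance: ω₀ = 1/√(LC) = 1/√(0.000652·2.1e-08) = 2.703e+05 rad/s.
Step 2 — f₀ = ω₀/(2π) = 4.301e+04 Hz.
Step 3 — Parallel Q: Q = R/(ω₀L) = 2200/(2.703e+05·0.000652) = 12.49.
Step 4 — Bandwidth: Δω = ω₀/Q = 2.165e+04 rad/s; BW = Δω/(2π) = 3445 Hz.

(a) f₀ = 4.301e+04 Hz  (b) Q = 12.49  (c) BW = 3445 Hz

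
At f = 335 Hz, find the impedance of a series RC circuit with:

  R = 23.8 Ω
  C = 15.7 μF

Step 1 — Angular frequency: ω = 2π·f = 2π·335 = 2105 rad/s.
Step 2 — Component impedances:
  R: Z = R = 23.8 Ω
  C: Z = 1/(jωC) = -j/(ω·C) = 0 - j30.26 Ω
Step 3 — Series combination: Z_total = R + C = 23.8 - j30.26 Ω = 38.5∠-51.8° Ω.

Z = 23.8 - j30.26 Ω = 38.5∠-51.8° Ω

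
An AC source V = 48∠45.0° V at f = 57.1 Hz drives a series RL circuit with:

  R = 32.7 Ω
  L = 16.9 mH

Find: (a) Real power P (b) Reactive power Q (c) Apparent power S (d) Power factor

Step 1 — Angular frequency: ω = 2π·f = 2π·57.1 = 358.8 rad/s.
Step 2 — Component impedances:
  R: Z = R = 32.7 Ω
  L: Z = jωL = j·358.8·0.0169 = 0 + j6.063 Ω
Step 3 — Series combination: Z_total = R + L = 32.7 + j6.063 Ω = 33.26∠10.5° Ω.
Step 4 — Source phasor: V = 48∠45.0° V = 33.94 + j33.94 V.
Step 5 — Current: I = V / Z = 1.19 + j0.8174 A = 1.443∠34.5° A.
Step 6 — Complex power: S = V·I* = 68.12 + j12.63 VA.
Step 7 — Real power: P = Re(S) = 68.12 W.
Step 8 — Reactive power: Q = Im(S) = 12.63 VAR.
Step 9 — Apparent power: |S| = 69.28 VA.
Step 10 — Power factor: PF = P/|S| = 0.9832 (lagging).

(a) P = 68.12 W  (b) Q = 12.63 VAR  (c) S = 69.28 VA  (d) PF = 0.9832 (lagging)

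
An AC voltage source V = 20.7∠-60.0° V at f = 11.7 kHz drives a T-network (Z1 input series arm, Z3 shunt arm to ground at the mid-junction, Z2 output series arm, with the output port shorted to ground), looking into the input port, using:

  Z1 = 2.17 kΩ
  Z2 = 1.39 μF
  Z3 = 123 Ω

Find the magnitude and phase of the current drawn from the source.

Step 1 — Angular frequency: ω = 2π·f = 2π·1.17e+04 = 7.351e+04 rad/s.
Step 2 — Component impedances:
  Z1: Z = R = 2170 Ω
  Z2: Z = 1/(jωC) = -j/(ω·C) = 0 - j9.786 Ω
  Z3: Z = R = 123 Ω
Step 3 — With the output port shorted to ground, the output series arm Z2 runs from the junction to ground; the shunt arm Z3 also runs from the junction to ground. They appear in parallel: Z3 || Z2 = 0.7737 - j9.725 Ω.
Step 4 — Series with input arm Z1: Z_in = Z1 + (Z3 || Z2) = 2171 - j9.725 Ω = 2171∠-0.3° Ω.
Step 5 — Source phasor: V = 20.7∠-60.0° V = 10.35 - j17.93 V.
Step 6 — Ohm's law: I = V / Z_total = (10.35 - j17.93) / (2171 - j9.725) = 0.004805 - j0.008237 A.
Step 7 — Convert to polar: |I| = 0.009536 A, ∠I = -59.7°.

I = 0.009536∠-59.7° A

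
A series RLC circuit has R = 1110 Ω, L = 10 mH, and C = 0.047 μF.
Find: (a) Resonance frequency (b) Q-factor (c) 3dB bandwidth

Step 1 — Resonance: ω₀ = 1/√(LC) = 1/√(0.01·4.7e-08) = 4.613e+04 rad/s.
Step 2 — f₀ = ω₀/(2π) = 7341 Hz.
Step 3 — Series Q: Q = ω₀L/R = 4.613e+04·0.01/1110 = 0.4156.
Step 4 — Bandwidth: Δω = ω₀/Q = 1.11e+05 rad/s; BW = Δω/(2π) = 1.767e+04 Hz.

(a) f₀ = 7341 Hz  (b) Q = 0.4156  (c) BW = 1.767e+04 Hz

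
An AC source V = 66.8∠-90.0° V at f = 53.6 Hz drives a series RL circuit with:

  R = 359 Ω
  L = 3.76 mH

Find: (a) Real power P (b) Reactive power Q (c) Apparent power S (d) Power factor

Step 1 — Angular frequency: ω = 2π·f = 2π·53.6 = 336.8 rad/s.
Step 2 — Component impedances:
  R: Z = R = 359 Ω
  L: Z = jωL = j·336.8·0.00376 = 0 + j1.266 Ω
Step 3 — Series combination: Z_total = R + L = 359 + j1.266 Ω = 359∠0.2° Ω.
Step 4 — Source phasor: V = 66.8∠-90.0° V = 0 - j66.8 V.
Step 5 — Current: I = V / Z = -0.0006563 - j0.1861 A = 0.1861∠-90.2° A.
Step 6 — Complex power: S = V·I* = 12.43 + j0.04384 VA.
Step 7 — Real power: P = Re(S) = 12.43 W.
Step 8 — Reactive power: Q = Im(S) = 0.04384 VAR.
Step 9 — Apparent power: |S| = 12.43 VA.
Step 10 — Power factor: PF = P/|S| = 1 (lagging).

(a) P = 12.43 W  (b) Q = 0.04384 VAR  (c) S = 12.43 VA  (d) PF = 1 (lagging)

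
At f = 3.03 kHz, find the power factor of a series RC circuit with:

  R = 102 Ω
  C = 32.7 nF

Step 1 — Angular frequency: ω = 2π·f = 2π·3030 = 1.904e+04 rad/s.
Step 2 — Component impedances:
  R: Z = R = 102 Ω
  C: Z = 1/(jωC) = -j/(ω·C) = 0 - j1606 Ω
Step 3 — Series combination: Z_total = R + C = 102 - j1606 Ω = 1610∠-86.4° Ω.
Step 4 — Power factor: PF = cos(φ) = Re(Z)/|Z| = 102/1609.5 = 0.06337.
Step 5 — Type: Im(Z) = -1606 ⇒ leading (phase φ = -86.4°).

PF = 0.06337 (leading, φ = -86.4°)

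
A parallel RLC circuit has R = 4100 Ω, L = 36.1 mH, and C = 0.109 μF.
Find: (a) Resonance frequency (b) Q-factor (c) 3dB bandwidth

Step 1 — Resonance: ω₀ = 1/√(LC) = 1/√(0.0361·1.09e-07) = 1.594e+04 rad/s.
Step 2 — f₀ = ω₀/(2π) = 2537 Hz.
Step 3 — Parallel Q: Q = R/(ω₀L) = 4100/(1.594e+04·0.0361) = 7.124.
Step 4 — Bandwidth: Δω = ω₀/Q = 2238 rad/s; BW = Δω/(2π) = 356.1 Hz.

(a) f₀ = 2537 Hz  (b) Q = 7.124  (c) BW = 356.1 Hz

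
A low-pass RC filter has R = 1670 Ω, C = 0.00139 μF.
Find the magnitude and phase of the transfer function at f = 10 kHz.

Step 1 — Angular frequency: ω = 2π·1e+04 = 6.283e+04 rad/s.
Step 2 — Transfer function: H(jω) = 1/(1 + jωRC).
Step 3 — Denominator: 1 + jωRC = 1 + j·6.283e+04·1670·1.39e-09 = 1 + j0.1459.
Step 4 — H = 0.9792 - j0.1428.
Step 5 — Magnitude: |H| = 0.9895 (-0.1 dB); phase: φ = -8.3°.

|H| = 0.9895 (-0.1 dB), φ = -8.3°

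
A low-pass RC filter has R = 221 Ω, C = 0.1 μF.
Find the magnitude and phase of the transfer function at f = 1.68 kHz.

Step 1 — Angular frequency: ω = 2π·1680 = 1.056e+04 rad/s.
Step 2 — Transfer function: H(jω) = 1/(1 + jωRC).
Step 3 — Denominator: 1 + jωRC = 1 + j·1.056e+04·221·1e-07 = 1 + j0.2333.
Step 4 — H = 0.9484 - j0.2212.
Step 5 — Magnitude: |H| = 0.9739 (-0.2 dB); phase: φ = -13.1°.

|H| = 0.9739 (-0.2 dB), φ = -13.1°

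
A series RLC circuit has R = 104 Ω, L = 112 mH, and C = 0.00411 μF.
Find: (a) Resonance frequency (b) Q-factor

Step 1 — Resonance condition Im(Z)=0 gives ω₀ = 1/√(LC).
Step 2 — ω₀ = 1/√(0.112·4.11e-09) = 4.661e+04 rad/s.
Step 3 — f₀ = ω₀/(2π) = 7418 Hz.
Step 4 — Series Q: Q = ω₀L/R = 4.661e+04·0.112/104 = 50.19.

(a) f₀ = 7418 Hz  (b) Q = 50.19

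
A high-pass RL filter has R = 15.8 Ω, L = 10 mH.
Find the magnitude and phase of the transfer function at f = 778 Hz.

Step 1 — Angular frequency: ω = 2π·778 = 4888 rad/s.
Step 2 — Transfer function: H(jω) = jωL/(R + jωL).
Step 3 — Numerator jωL = j·48.88; denominator R + jωL = 15.8 + j48.88.
Step 4 — H = 0.9054 + j0.2926.
Step 5 — Magnitude: |H| = 0.9515 (-0.4 dB); phase: φ = 17.9°.

|H| = 0.9515 (-0.4 dB), φ = 17.9°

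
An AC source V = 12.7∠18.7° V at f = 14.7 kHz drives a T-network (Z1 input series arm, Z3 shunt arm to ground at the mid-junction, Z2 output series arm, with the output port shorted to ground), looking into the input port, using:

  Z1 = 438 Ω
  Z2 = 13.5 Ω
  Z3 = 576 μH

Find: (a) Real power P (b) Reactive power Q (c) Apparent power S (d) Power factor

Step 1 — Angular frequency: ω = 2π·f = 2π·1.47e+04 = 9.236e+04 rad/s.
Step 2 — Component impedances:
  Z1: Z = R = 438 Ω
  Z2: Z = R = 13.5 Ω
  Z3: Z = jωL = j·9.236e+04·0.000576 = 0 + j53.2 Ω
Step 3 — With the output port shorted to ground, the output series arm Z2 runs from the junction to ground; the shunt arm Z3 also runs from the junction to ground. They appear in parallel: Z3 || Z2 = 12.68 + j3.218 Ω.
Step 4 — Series with input arm Z1: Z_in = Z1 + (Z3 || Z2) = 450.7 + j3.218 Ω = 450.7∠0.4° Ω.
Step 5 — Source phasor: V = 12.7∠18.7° V = 12.03 + j4.072 V.
Step 6 — Current: I = V / Z = 0.02676 + j0.008844 A = 0.02818∠18.3° A.
Step 7 — Complex power: S = V·I* = 0.3579 + j0.002556 VA.
Step 8 — Real power: P = Re(S) = 0.3579 W.
Step 9 — Reactive power: Q = Im(S) = 0.002556 VAR.
Step 10 — Apparent power: |S| = 0.3579 VA.
Step 11 — Power factor: PF = P/|S| = 1 (lagging).

(a) P = 0.3579 W  (b) Q = 0.002556 VAR  (c) S = 0.3579 VA  (d) PF = 1 (lagging)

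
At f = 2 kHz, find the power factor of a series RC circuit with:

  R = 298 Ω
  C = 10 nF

Step 1 — Angular frequency: ω = 2π·f = 2π·2000 = 1.257e+04 rad/s.
Step 2 — Component impedances:
  R: Z = R = 298 Ω
  C: Z = 1/(jωC) = -j/(ω·C) = 0 - j7958 Ω
Step 3 — Series combination: Z_total = R + C = 298 - j7958 Ω = 7963∠-87.9° Ω.
Step 4 — Power factor: PF = cos(φ) = Re(Z)/|Z| = 298/7963 = 0.03742.
Step 5 — Type: Im(Z) = -7958 ⇒ leading (phase φ = -87.9°).

PF = 0.03742 (leading, φ = -87.9°)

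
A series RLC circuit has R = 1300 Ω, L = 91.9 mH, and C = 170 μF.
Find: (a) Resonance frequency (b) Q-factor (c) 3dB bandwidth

Step 1 — Resonance: ω₀ = 1/√(LC) = 1/√(0.0919·0.00017) = 253 rad/s.
Step 2 — f₀ = ω₀/(2π) = 40.27 Hz.
Step 3 — Series Q: Q = ω₀L/R = 253·0.0919/1300 = 0.01789.
Step 4 — Bandwidth: Δω = ω₀/Q = 1.415e+04 rad/s; BW = Δω/(2π) = 2251 Hz.

(a) f₀ = 40.27 Hz  (b) Q = 0.01789  (c) BW = 2251 Hz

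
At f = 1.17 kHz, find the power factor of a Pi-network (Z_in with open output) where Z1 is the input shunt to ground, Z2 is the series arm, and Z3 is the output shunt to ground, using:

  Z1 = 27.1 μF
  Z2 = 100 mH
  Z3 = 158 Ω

Step 1 — Angular frequency: ω = 2π·f = 2π·1170 = 7351 rad/s.
Step 2 — Component impedances:
  Z1: Z = 1/(jωC) = -j/(ω·C) = 0 - j5.02 Ω
  Z2: Z = jωL = j·7351·0.1 = 0 + j735.1 Ω
  Z3: Z = R = 158 Ω
Step 3 — With open output, the series arm Z2 and the output shunt Z3 appear in series to ground: Z2 + Z3 = 158 + j735.1 Ω.
Step 4 — Parallel with input shunt Z1: Z_in = Z1 || (Z2 + Z3) = 0.007134 - j5.053 Ω = 5.053∠-89.9° Ω.
Step 5 — Power factor: PF = cos(φ) = Re(Z)/|Z| = 0.007134/5.053 = 0.001412.
Step 6 — Type: Im(Z) = -5.053 ⇒ leading (phase φ = -89.9°).

PF = 0.001412 (leading, φ = -89.9°)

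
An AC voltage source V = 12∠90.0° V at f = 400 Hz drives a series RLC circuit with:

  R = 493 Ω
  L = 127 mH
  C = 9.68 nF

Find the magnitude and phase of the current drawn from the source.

Step 1 — Angular frequency: ω = 2π·f = 2π·400 = 2513 rad/s.
Step 2 — Component impedances:
  R: Z = R = 493 Ω
  L: Z = jωL = j·2513·0.127 = 0 + j319.2 Ω
  C: Z = 1/(jωC) = -j/(ω·C) = 0 - j4.11e+04 Ω
Step 3 — Series combination: Z_total = R + L + C = 493 - j4.078e+04 Ω = 4.079e+04∠-89.3° Ω.
Step 4 — Source phasor: V = 12∠90.0° V = 0 + j12 V.
Step 5 — Ohm's law: I = V / Z_total = (0 + j12) / (493 - j4.078e+04) = -0.0002942 + j3.556e-06 A.
Step 6 — Convert to polar: |I| = 0.0002942 A, ∠I = 179.3°.

I = 0.0002942∠179.3° A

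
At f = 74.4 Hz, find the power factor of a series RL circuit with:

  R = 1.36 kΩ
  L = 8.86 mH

Step 1 — Angular frequency: ω = 2π·f = 2π·74.4 = 467.5 rad/s.
Step 2 — Component impedances:
  R: Z = R = 1360 Ω
  L: Z = jωL = j·467.5·0.00886 = 0 + j4.142 Ω
Step 3 — Series combination: Z_total = R + L = 1360 + j4.142 Ω = 1360∠0.2° Ω.
Step 4 — Power factor: PF = cos(φ) = Re(Z)/|Z| = 1360/1360 = 1.
Step 5 — Type: Im(Z) = 4.142 ⇒ lagging (phase φ = 0.2°).

PF = 1 (lagging, φ = 0.2°)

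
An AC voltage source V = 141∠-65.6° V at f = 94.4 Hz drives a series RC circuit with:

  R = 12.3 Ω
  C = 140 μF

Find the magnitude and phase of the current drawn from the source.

Step 1 — Angular frequency: ω = 2π·f = 2π·94.4 = 593.1 rad/s.
Step 2 — Component impedances:
  R: Z = R = 12.3 Ω
  C: Z = 1/(jωC) = -j/(ω·C) = 0 - j12.04 Ω
Step 3 — Series combination: Z_total = R + C = 12.3 - j12.04 Ω = 17.21∠-44.4° Ω.
Step 4 — Source phasor: V = 141∠-65.6° V = 58.25 - j128.4 V.
Step 5 — Ohm's law: I = V / Z_total = (58.25 - j128.4) / (12.3 - j12.04) = 7.636 - j2.963 A.
Step 6 — Convert to polar: |I| = 8.191 A, ∠I = -21.2°.

I = 8.191∠-21.2° A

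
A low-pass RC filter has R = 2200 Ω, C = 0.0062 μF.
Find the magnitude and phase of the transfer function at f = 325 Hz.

Step 1 — Angular frequency: ω = 2π·325 = 2042 rad/s.
Step 2 — Transfer function: H(jω) = 1/(1 + jωRC).
Step 3 — Denominator: 1 + jωRC = 1 + j·2042·2200·6.2e-09 = 1 + j0.02785.
Step 4 — H = 0.9992 - j0.02783.
Step 5 — Magnitude: |H| = 0.9996 (-0.0 dB); phase: φ = -1.6°.

|H| = 0.9996 (-0.0 dB), φ = -1.6°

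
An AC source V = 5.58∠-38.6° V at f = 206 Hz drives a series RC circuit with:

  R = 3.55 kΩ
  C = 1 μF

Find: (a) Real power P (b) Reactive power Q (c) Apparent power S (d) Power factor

Step 1 — Angular frequency: ω = 2π·f = 2π·206 = 1294 rad/s.
Step 2 — Component impedances:
  R: Z = R = 3550 Ω
  C: Z = 1/(jωC) = -j/(ω·C) = 0 - j772.6 Ω
Step 3 — Series combination: Z_total = R + C = 3550 - j772.6 Ω = 3633∠-12.3° Ω.
Step 4 — Source phasor: V = 5.58∠-38.6° V = 4.361 - j3.481 V.
Step 5 — Current: I = V / Z = 0.001377 - j0.000681 A = 0.001536∠-26.3° A.
Step 6 — Complex power: S = V·I* = 0.008374 - j0.001822 VA.
Step 7 — Real power: P = Re(S) = 0.008374 W.
Step 8 — Reactive power: Q = Im(S) = -0.001822 VAR.
Step 9 — Apparent power: |S| = 0.00857 VA.
Step 10 — Power factor: PF = P/|S| = 0.9771 (leading).

(a) P = 0.008374 W  (b) Q = -0.001822 VAR  (c) S = 0.00857 VA  (d) PF = 0.9771 (leading)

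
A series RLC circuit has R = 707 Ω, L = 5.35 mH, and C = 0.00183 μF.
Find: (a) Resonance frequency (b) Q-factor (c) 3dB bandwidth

Step 1 — Resonance: ω₀ = 1/√(LC) = 1/√(0.00535·1.83e-09) = 3.196e+05 rad/s.
Step 2 — f₀ = ω₀/(2π) = 5.086e+04 Hz.
Step 3 — Series Q: Q = ω₀L/R = 3.196e+05·0.00535/707 = 2.418.
Step 4 — Bandwidth: Δω = ω₀/Q = 1.321e+05 rad/s; BW = Δω/(2π) = 2.103e+04 Hz.

(a) f₀ = 5.086e+04 Hz  (b) Q = 2.418  (c) BW = 2.103e+04 Hz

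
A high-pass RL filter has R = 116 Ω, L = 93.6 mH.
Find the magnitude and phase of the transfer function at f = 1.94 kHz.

Step 1 — Angular frequency: ω = 2π·1940 = 1.219e+04 rad/s.
Step 2 — Transfer function: H(jω) = jωL/(R + jωL).
Step 3 — Numerator jωL = j·1141; denominator R + jωL = 116 + j1141.
Step 4 — H = 0.9898 + j0.1006.
Step 5 — Magnitude: |H| = 0.9949 (-0.0 dB); phase: φ = 5.8°.

|H| = 0.9949 (-0.0 dB), φ = 5.8°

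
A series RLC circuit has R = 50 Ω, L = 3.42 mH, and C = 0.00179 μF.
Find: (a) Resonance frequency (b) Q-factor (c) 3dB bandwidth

Step 1 — Resonance: ω₀ = 1/√(LC) = 1/√(0.00342·1.79e-09) = 4.042e+05 rad/s.
Step 2 — f₀ = ω₀/(2π) = 6.433e+04 Hz.
Step 3 — Series Q: Q = ω₀L/R = 4.042e+05·0.00342/50 = 27.64.
Step 4 — Bandwidth: Δω = ω₀/Q = 1.462e+04 rad/s; BW = Δω/(2π) = 2327 Hz.

(a) f₀ = 6.433e+04 Hz  (b) Q = 27.64  (c) BW = 2327 Hz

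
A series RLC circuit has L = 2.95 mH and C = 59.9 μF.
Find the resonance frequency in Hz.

Step 1 — Resonance condition Im(Z)=0 gives ω₀ = 1/√(LC).
Step 2 — ω₀ = 1/√(0.00295·5.99e-05) = 2379 rad/s.
Step 3 — f₀ = ω₀/(2π) = 378.6 Hz.

f₀ = 378.6 Hz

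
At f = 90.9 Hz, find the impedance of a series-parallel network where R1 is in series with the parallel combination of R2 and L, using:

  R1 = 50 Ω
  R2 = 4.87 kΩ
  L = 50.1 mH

Step 1 — Angular frequency: ω = 2π·f = 2π·90.9 = 571.1 rad/s.
Step 2 — Component impedances:
  R1: Z = R = 50 Ω
  R2: Z = R = 4870 Ω
  L: Z = jωL = j·571.1·0.0501 = 0 + j28.61 Ω
Step 3 — Parallel branch: R2 || L = 1/(1/R2 + 1/L) = 0.1681 + j28.61 Ω.
Step 4 — Series with R1: Z_total = R1 + (R2 || L) = 50.17 + j28.61 Ω = 57.75∠29.7° Ω.

Z = 50.17 + j28.61 Ω = 57.75∠29.7° Ω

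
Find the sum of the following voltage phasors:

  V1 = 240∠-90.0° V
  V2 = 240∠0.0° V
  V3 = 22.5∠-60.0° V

Step 1 — Convert each phasor to rectangular form:
  V1 = 240·(cos(-90.0°) + j·sin(-90.0°)) = 0 - j240 V
  V2 = 240·(cos(0.0°) + j·sin(0.0°)) = 240 V
  V3 = 22.5·(cos(-60.0°) + j·sin(-60.0°)) = 11.25 - j19.49 V
Step 2 — Sum components: V_total = 251.3 - j259.5 V.
Step 3 — Convert to polar: |V_total| = 361.2 V, ∠V_total = -45.9°.

V_total = 361.2∠-45.9° V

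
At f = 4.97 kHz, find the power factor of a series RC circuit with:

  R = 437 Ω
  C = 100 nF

Step 1 — Angular frequency: ω = 2π·f = 2π·4970 = 3.123e+04 rad/s.
Step 2 — Component impedances:
  R: Z = R = 437 Ω
  C: Z = 1/(jωC) = -j/(ω·C) = 0 - j320.2 Ω
Step 3 — Series combination: Z_total = R + C = 437 - j320.2 Ω = 541.8∠-36.2° Ω.
Step 4 — Power factor: PF = cos(φ) = Re(Z)/|Z| = 437/541.8 = 0.8066.
Step 5 — Type: Im(Z) = -320.2 ⇒ leading (phase φ = -36.2°).

PF = 0.8066 (leading, φ = -36.2°)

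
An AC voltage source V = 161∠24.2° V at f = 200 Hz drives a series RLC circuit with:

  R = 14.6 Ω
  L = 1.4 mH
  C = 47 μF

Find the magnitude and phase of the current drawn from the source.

Step 1 — Angular frequency: ω = 2π·f = 2π·200 = 1257 rad/s.
Step 2 — Component impedances:
  R: Z = R = 14.6 Ω
  L: Z = jωL = j·1257·0.0014 = 0 + j1.759 Ω
  C: Z = 1/(jωC) = -j/(ω·C) = 0 - j16.93 Ω
Step 3 — Series combination: Z_total = R + L + C = 14.6 - j15.17 Ω = 21.06∠-46.1° Ω.
Step 4 — Source phasor: V = 161∠24.2° V = 146.9 + j66 V.
Step 5 — Ohm's law: I = V / Z_total = (146.9 + j66) / (14.6 - j15.17) = 2.577 + j7.199 A.
Step 6 — Convert to polar: |I| = 7.646 A, ∠I = 70.3°.

I = 7.646∠70.3° A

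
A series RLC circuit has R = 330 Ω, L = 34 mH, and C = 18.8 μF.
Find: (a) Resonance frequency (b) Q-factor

Step 1 — Resonance condition Im(Z)=0 gives ω₀ = 1/√(LC).
Step 2 — ω₀ = 1/√(0.034·1.88e-05) = 1251 rad/s.
Step 3 — f₀ = ω₀/(2π) = 199.1 Hz.
Step 4 — Series Q: Q = ω₀L/R = 1251·0.034/330 = 0.1289.

(a) f₀ = 199.1 Hz  (b) Q = 0.1289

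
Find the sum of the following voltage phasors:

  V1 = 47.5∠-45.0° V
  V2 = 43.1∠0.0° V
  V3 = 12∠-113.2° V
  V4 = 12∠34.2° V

Step 1 — Convert each phasor to rectangular form:
  V1 = 47.5·(cos(-45.0°) + j·sin(-45.0°)) = 33.59 - j33.59 V
  V2 = 43.1·(cos(0.0°) + j·sin(0.0°)) = 43.1 V
  V3 = 12·(cos(-113.2°) + j·sin(-113.2°)) = -4.727 - j11.03 V
  V4 = 12·(cos(34.2°) + j·sin(34.2°)) = 9.925 + j6.745 V
Step 2 — Sum components: V_total = 81.89 - j37.87 V.
Step 3 — Convert to polar: |V_total| = 90.22 V, ∠V_total = -24.8°.

V_total = 90.22∠-24.8° V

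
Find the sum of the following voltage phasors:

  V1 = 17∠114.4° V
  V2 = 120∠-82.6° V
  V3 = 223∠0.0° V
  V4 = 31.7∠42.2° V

Step 1 — Convert each phasor to rectangular form:
  V1 = 17·(cos(114.4°) + j·sin(114.4°)) = -7.023 + j15.48 V
  V2 = 120·(cos(-82.6°) + j·sin(-82.6°)) = 15.46 - j119 V
  V3 = 223·(cos(0.0°) + j·sin(0.0°)) = 223 V
  V4 = 31.7·(cos(42.2°) + j·sin(42.2°)) = 23.48 + j21.29 V
Step 2 — Sum components: V_total = 254.9 - j82.23 V.
Step 3 — Convert to polar: |V_total| = 267.8 V, ∠V_total = -17.9°.

V_total = 267.8∠-17.9° V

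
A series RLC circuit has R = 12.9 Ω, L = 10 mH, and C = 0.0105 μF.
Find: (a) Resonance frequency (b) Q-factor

Step 1 — Resonance condition Im(Z)=0 gives ω₀ = 1/√(LC).
Step 2 — ω₀ = 1/√(0.01·1.05e-08) = 9.759e+04 rad/s.
Step 3 — f₀ = ω₀/(2π) = 1.553e+04 Hz.
Step 4 — Series Q: Q = ω₀L/R = 9.759e+04·0.01/12.9 = 75.65.

(a) f₀ = 1.553e+04 Hz  (b) Q = 75.65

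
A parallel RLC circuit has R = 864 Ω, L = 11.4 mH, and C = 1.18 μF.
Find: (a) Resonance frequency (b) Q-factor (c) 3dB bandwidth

Step 1 — Resonance: ω₀ = 1/√(LC) = 1/√(0.0114·1.18e-06) = 8622 rad/s.
Step 2 — f₀ = ω₀/(2π) = 1372 Hz.
Step 3 — Parallel Q: Q = R/(ω₀L) = 864/(8622·0.0114) = 8.79.
Step 4 — Bandwidth: Δω = ω₀/Q = 980.9 rad/s; BW = Δω/(2π) = 156.1 Hz.

(a) f₀ = 1372 Hz  (b) Q = 8.79  (c) BW = 156.1 Hz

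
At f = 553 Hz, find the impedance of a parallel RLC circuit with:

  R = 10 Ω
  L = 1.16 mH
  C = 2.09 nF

Step 1 — Angular frequency: ω = 2π·f = 2π·553 = 3475 rad/s.
Step 2 — Component impedances:
  R: Z = R = 10 Ω
  L: Z = jωL = j·3475·0.00116 = 0 + j4.031 Ω
  C: Z = 1/(jωC) = -j/(ω·C) = 0 - j1.377e+05 Ω
Step 3 — Parallel combination: 1/Z_total = 1/R + 1/L + 1/C; Z_total = 1.398 + j3.467 Ω = 3.738∠68.0° Ω.

Z = 1.398 + j3.467 Ω = 3.738∠68.0° Ω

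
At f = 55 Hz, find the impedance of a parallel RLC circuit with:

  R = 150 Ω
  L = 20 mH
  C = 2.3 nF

Step 1 — Angular frequency: ω = 2π·f = 2π·55 = 345.6 rad/s.
Step 2 — Component impedances:
  R: Z = R = 150 Ω
  L: Z = jωL = j·345.6·0.02 = 0 + j6.912 Ω
  C: Z = 1/(jωC) = -j/(ω·C) = 0 - j1.258e+06 Ω
Step 3 — Parallel combination: 1/Z_total = 1/R + 1/L + 1/C; Z_total = 0.3178 + j6.897 Ω = 6.904∠87.4° Ω.

Z = 0.3178 + j6.897 Ω = 6.904∠87.4° Ω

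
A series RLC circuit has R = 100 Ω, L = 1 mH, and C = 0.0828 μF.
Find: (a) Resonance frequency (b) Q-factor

Step 1 — Resonance condition Im(Z)=0 gives ω₀ = 1/√(LC).
Step 2 — ω₀ = 1/√(0.001·8.28e-08) = 1.099e+05 rad/s.
Step 3 — f₀ = ω₀/(2π) = 1.749e+04 Hz.
Step 4 — Series Q: Q = ω₀L/R = 1.099e+05·0.001/100 = 1.099.

(a) f₀ = 1.749e+04 Hz  (b) Q = 1.099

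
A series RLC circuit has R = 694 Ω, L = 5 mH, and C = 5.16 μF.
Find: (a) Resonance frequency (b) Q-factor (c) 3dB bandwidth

Step 1 — Resonance: ω₀ = 1/√(LC) = 1/√(0.005·5.16e-06) = 6226 rad/s.
Step 2 — f₀ = ω₀/(2π) = 990.9 Hz.
Step 3 — Series Q: Q = ω₀L/R = 6226·0.005/694 = 0.04485.
Step 4 — Bandwidth: Δω = ω₀/Q = 1.388e+05 rad/s; BW = Δω/(2π) = 2.209e+04 Hz.

(a) f₀ = 990.9 Hz  (b) Q = 0.04485  (c) BW = 2.209e+04 Hz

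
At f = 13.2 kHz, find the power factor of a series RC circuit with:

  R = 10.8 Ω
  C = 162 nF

Step 1 — Angular frequency: ω = 2π·f = 2π·1.32e+04 = 8.294e+04 rad/s.
Step 2 — Component impedances:
  R: Z = R = 10.8 Ω
  C: Z = 1/(jωC) = -j/(ω·C) = 0 - j74.43 Ω
Step 3 — Series combination: Z_total = R + C = 10.8 - j74.43 Ω = 75.21∠-81.7° Ω.
Step 4 — Power factor: PF = cos(φ) = Re(Z)/|Z| = 10.8/75.21 = 0.1436.
Step 5 — Type: Im(Z) = -74.43 ⇒ leading (phase φ = -81.7°).

PF = 0.1436 (leading, φ = -81.7°)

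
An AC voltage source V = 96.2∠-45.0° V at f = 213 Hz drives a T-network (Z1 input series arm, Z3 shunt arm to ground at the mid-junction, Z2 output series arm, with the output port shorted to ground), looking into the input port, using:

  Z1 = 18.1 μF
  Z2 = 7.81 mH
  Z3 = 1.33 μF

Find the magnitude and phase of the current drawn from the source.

Step 1 — Angular frequency: ω = 2π·f = 2π·213 = 1338 rad/s.
Step 2 — Component impedances:
  Z1: Z = 1/(jωC) = -j/(ω·C) = 0 - j41.28 Ω
  Z2: Z = jωL = j·1338·0.00781 = 0 + j10.45 Ω
  Z3: Z = 1/(jωC) = -j/(ω·C) = 0 - j561.8 Ω
Step 3 — With the output port shorted to ground, the output series arm Z2 runs from the junction to ground; the shunt arm Z3 also runs from the junction to ground. They appear in parallel: Z3 || Z2 = 0 + j10.65 Ω.
Step 4 — Series with input arm Z1: Z_in = Z1 + (Z3 || Z2) = 0 - j30.63 Ω = 30.63∠-90.0° Ω.
Step 5 — Source phasor: V = 96.2∠-45.0° V = 68.02 - j68.02 V.
Step 6 — Ohm's law: I = V / Z_total = (68.02 - j68.02) / (0 - j30.63) = 2.221 + j2.221 A.
Step 7 — Convert to polar: |I| = 3.141 A, ∠I = 45.0°.

I = 3.141∠45.0° A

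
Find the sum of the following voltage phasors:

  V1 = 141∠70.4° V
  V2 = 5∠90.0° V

Step 1 — Convert each phasor to rectangular form:
  V1 = 141·(cos(70.4°) + j·sin(70.4°)) = 47.3 + j132.8 V
  V2 = 5·(cos(90.0°) + j·sin(90.0°)) = 0 + j5 V
Step 2 — Sum components: V_total = 47.3 + j137.8 V.
Step 3 — Convert to polar: |V_total| = 145.7 V, ∠V_total = 71.1°.

V_total = 145.7∠71.1° V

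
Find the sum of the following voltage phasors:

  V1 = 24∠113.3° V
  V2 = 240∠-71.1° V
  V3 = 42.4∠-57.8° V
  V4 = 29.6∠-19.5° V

Step 1 — Convert each phasor to rectangular form:
  V1 = 24·(cos(113.3°) + j·sin(113.3°)) = -9.493 + j22.04 V
  V2 = 240·(cos(-71.1°) + j·sin(-71.1°)) = 77.74 - j227.1 V
  V3 = 42.4·(cos(-57.8°) + j·sin(-57.8°)) = 22.59 - j35.88 V
  V4 = 29.6·(cos(-19.5°) + j·sin(-19.5°)) = 27.9 - j9.881 V
Step 2 — Sum components: V_total = 118.7 - j250.8 V.
Step 3 — Convert to polar: |V_total| = 277.5 V, ∠V_total = -64.7°.

V_total = 277.5∠-64.7° V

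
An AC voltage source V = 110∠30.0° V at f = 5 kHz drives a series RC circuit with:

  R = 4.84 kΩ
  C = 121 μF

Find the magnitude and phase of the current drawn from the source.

Step 1 — Angular frequency: ω = 2π·f = 2π·5000 = 3.142e+04 rad/s.
Step 2 — Component impedances:
  R: Z = R = 4840 Ω
  C: Z = 1/(jωC) = -j/(ω·C) = 0 - j0.2631 Ω
Step 3 — Series combination: Z_total = R + C = 4840 - j0.2631 Ω = 4840∠-0.0° Ω.
Step 4 — Source phasor: V = 110∠30.0° V = 95.26 + j55 V.
Step 5 — Ohm's law: I = V / Z_total = (95.26 + j55) / (4840 - j0.2631) = 0.01968 + j0.01136 A.
Step 6 — Convert to polar: |I| = 0.02273 A, ∠I = 30.0°.

I = 0.02273∠30.0° A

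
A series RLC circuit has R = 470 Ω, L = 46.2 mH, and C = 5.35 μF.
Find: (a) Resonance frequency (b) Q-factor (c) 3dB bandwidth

Step 1 — Resonance condition Im(Z)=0 gives ω₀ = 1/√(LC).
Step 2 — ω₀ = 1/√(0.0462·5.35e-06) = 2011 rad/s.
Step 3 — f₀ = ω₀/(2π) = 320.1 Hz.
Step 4 — Series Q: Q = ω₀L/R = 2011·0.0462/470 = 0.1977.
Step 5 — 3dB bandwidth: Δω = ω₀/Q = 1.017e+04 rad/s; BW = Δω/(2π) = 1619 Hz.

(a) f₀ = 320.1 Hz  (b) Q = 0.1977  (c) BW = 1619 Hz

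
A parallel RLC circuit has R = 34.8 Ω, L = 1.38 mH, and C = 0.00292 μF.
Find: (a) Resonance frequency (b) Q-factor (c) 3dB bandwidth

Step 1 — Resonance: ω₀ = 1/√(LC) = 1/√(0.00138·2.92e-09) = 4.982e+05 rad/s.
Step 2 — f₀ = ω₀/(2π) = 7.928e+04 Hz.
Step 3 — Parallel Q: Q = R/(ω₀L) = 34.8/(4.982e+05·0.00138) = 0.05062.
Step 4 — Bandwidth: Δω = ω₀/Q = 9.841e+06 rad/s; BW = Δω/(2π) = 1.566e+06 Hz.

(a) f₀ = 7.928e+04 Hz  (b) Q = 0.05062  (c) BW = 1.566e+06 Hz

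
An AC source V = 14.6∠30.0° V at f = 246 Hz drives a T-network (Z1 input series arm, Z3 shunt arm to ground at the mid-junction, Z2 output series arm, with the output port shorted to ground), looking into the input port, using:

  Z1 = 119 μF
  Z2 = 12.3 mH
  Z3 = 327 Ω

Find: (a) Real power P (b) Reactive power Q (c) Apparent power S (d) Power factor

Step 1 — Angular frequency: ω = 2π·f = 2π·246 = 1546 rad/s.
Step 2 — Component impedances:
  Z1: Z = 1/(jωC) = -j/(ω·C) = 0 - j5.437 Ω
  Z2: Z = jωL = j·1546·0.0123 = 0 + j19.01 Ω
  Z3: Z = R = 327 Ω
Step 3 — With the output port shorted to ground, the output series arm Z2 runs from the junction to ground; the shunt arm Z3 also runs from the junction to ground. They appear in parallel: Z3 || Z2 = 1.102 + j18.95 Ω.
Step 4 — Series with input arm Z1: Z_in = Z1 + (Z3 || Z2) = 1.102 + j13.51 Ω = 13.56∠85.3° Ω.
Step 5 — Source phasor: V = 14.6∠30.0° V = 12.64 + j7.3 V.
Step 6 — Current: I = V / Z = 0.6125 - j0.8859 A = 1.077∠-55.3° A.
Step 7 — Complex power: S = V·I* = 1.278 + j15.67 VA.
Step 8 — Real power: P = Re(S) = 1.278 W.
Step 9 — Reactive power: Q = Im(S) = 15.67 VAR.
Step 10 — Apparent power: |S| = 15.72 VA.
Step 11 — Power factor: PF = P/|S| = 0.08127 (lagging).

(a) P = 1.278 W  (b) Q = 15.67 VAR  (c) S = 15.72 VA  (d) PF = 0.08127 (lagging)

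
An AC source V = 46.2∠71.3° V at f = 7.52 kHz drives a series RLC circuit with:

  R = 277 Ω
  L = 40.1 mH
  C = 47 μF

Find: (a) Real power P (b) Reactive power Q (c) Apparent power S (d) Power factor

Step 1 — Angular frequency: ω = 2π·f = 2π·7520 = 4.725e+04 rad/s.
Step 2 — Component impedances:
  R: Z = R = 277 Ω
  L: Z = jωL = j·4.725e+04·0.0401 = 0 + j1895 Ω
  C: Z = 1/(jωC) = -j/(ω·C) = 0 - j0.4503 Ω
Step 3 — Series combination: Z_total = R + L + C = 277 + j1894 Ω = 1914∠81.7° Ω.
Step 4 — Source phasor: V = 46.2∠71.3° V = 14.81 + j43.76 V.
Step 5 — Current: I = V / Z = 0.02374 - j0.004348 A = 0.02413∠-10.4° A.
Step 6 — Complex power: S = V·I* = 0.1613 + j1.103 VA.
Step 7 — Real power: P = Re(S) = 0.1613 W.
Step 8 — Reactive power: Q = Im(S) = 1.103 VAR.
Step 9 — Apparent power: |S| = 1.115 VA.
Step 10 — Power factor: PF = P/|S| = 0.1447 (lagging).

(a) P = 0.1613 W  (b) Q = 1.103 VAR  (c) S = 1.115 VA  (d) PF = 0.1447 (lagging)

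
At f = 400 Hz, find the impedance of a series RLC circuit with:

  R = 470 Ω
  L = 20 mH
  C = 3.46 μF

Step 1 — Angular frequency: ω = 2π·f = 2π·400 = 2513 rad/s.
Step 2 — Component impedances:
  R: Z = R = 470 Ω
  L: Z = jωL = j·2513·0.02 = 0 + j50.27 Ω
  C: Z = 1/(jωC) = -j/(ω·C) = 0 - j115 Ω
Step 3 — Series combination: Z_total = R + L + C = 470 - j64.73 Ω = 474.4∠-7.8° Ω.

Z = 470 - j64.73 Ω = 474.4∠-7.8° Ω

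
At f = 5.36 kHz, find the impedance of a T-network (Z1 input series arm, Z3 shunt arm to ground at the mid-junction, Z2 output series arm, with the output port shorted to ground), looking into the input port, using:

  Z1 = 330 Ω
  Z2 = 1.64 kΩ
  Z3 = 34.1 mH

Step 1 — Angular frequency: ω = 2π·f = 2π·5360 = 3.368e+04 rad/s.
Step 2 — Component impedances:
  Z1: Z = R = 330 Ω
  Z2: Z = R = 1640 Ω
  Z3: Z = jωL = j·3.368e+04·0.0341 = 0 + j1148 Ω
Step 3 — With the output port shorted to ground, the output series arm Z2 runs from the junction to ground; the shunt arm Z3 also runs from the junction to ground. They appear in parallel: Z3 || Z2 = 539.6 + j770.6 Ω.
Step 4 — Series with input arm Z1: Z_in = Z1 + (Z3 || Z2) = 869.6 + j770.6 Ω = 1162∠41.5° Ω.

Z = 869.6 + j770.6 Ω = 1162∠41.5° Ω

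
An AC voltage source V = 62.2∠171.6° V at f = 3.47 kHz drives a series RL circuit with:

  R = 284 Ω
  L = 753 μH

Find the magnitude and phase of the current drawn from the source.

Step 1 — Angular frequency: ω = 2π·f = 2π·3470 = 2.18e+04 rad/s.
Step 2 — Component impedances:
  R: Z = R = 284 Ω
  L: Z = jωL = j·2.18e+04·0.000753 = 0 + j16.42 Ω
Step 3 — Series combination: Z_total = R + L = 284 + j16.42 Ω = 284.5∠3.3° Ω.
Step 4 — Source phasor: V = 62.2∠171.6° V = -61.53 + j9.086 V.
Step 5 — Ohm's law: I = V / Z_total = (-61.53 + j9.086) / (284 + j16.42) = -0.2141 + j0.04437 A.
Step 6 — Convert to polar: |I| = 0.2186 A, ∠I = 168.3°.

I = 0.2186∠168.3° A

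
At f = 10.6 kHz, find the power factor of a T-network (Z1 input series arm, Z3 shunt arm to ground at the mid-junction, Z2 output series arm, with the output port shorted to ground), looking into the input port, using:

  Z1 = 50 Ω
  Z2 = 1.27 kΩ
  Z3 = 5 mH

Step 1 — Angular frequency: ω = 2π·f = 2π·1.06e+04 = 6.66e+04 rad/s.
Step 2 — Component impedances:
  Z1: Z = R = 50 Ω
  Z2: Z = R = 1270 Ω
  Z3: Z = jωL = j·6.66e+04·0.005 = 0 + j333 Ω
Step 3 — With the output port shorted to ground, the output series arm Z2 runs from the junction to ground; the shunt arm Z3 also runs from the junction to ground. They appear in parallel: Z3 || Z2 = 81.7 + j311.6 Ω.
Step 4 — Series with input arm Z1: Z_in = Z1 + (Z3 || Z2) = 131.7 + j311.6 Ω = 338.3∠67.1° Ω.
Step 5 — Power factor: PF = cos(φ) = Re(Z)/|Z| = 131.7/338.3 = 0.3893.
Step 6 — Type: Im(Z) = 311.6 ⇒ lagging (phase φ = 67.1°).

PF = 0.3893 (lagging, φ = 67.1°)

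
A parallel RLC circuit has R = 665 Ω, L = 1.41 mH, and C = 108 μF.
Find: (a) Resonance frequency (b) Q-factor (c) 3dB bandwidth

Step 1 — Resonance: ω₀ = 1/√(LC) = 1/√(0.00141·0.000108) = 2563 rad/s.
Step 2 — f₀ = ω₀/(2π) = 407.8 Hz.
Step 3 — Parallel Q: Q = R/(ω₀L) = 665/(2563·0.00141) = 184.
Step 4 — Bandwidth: Δω = ω₀/Q = 13.92 rad/s; BW = Δω/(2π) = 2.216 Hz.

(a) f₀ = 407.8 Hz  (b) Q = 184  (c) BW = 2.216 Hz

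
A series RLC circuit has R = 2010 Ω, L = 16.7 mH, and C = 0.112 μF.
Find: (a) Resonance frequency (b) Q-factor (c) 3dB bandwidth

Step 1 — Resonance: ω₀ = 1/√(LC) = 1/√(0.0167·1.12e-07) = 2.312e+04 rad/s.
Step 2 — f₀ = ω₀/(2π) = 3680 Hz.
Step 3 — Series Q: Q = ω₀L/R = 2.312e+04·0.0167/2010 = 0.1921.
Step 4 — Bandwidth: Δω = ω₀/Q = 1.204e+05 rad/s; BW = Δω/(2π) = 1.916e+04 Hz.

(a) f₀ = 3680 Hz  (b) Q = 0.1921  (c) BW = 1.916e+04 Hz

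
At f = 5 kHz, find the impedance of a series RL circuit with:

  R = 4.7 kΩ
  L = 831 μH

Step 1 — Angular frequency: ω = 2π·f = 2π·5000 = 3.142e+04 rad/s.
Step 2 — Component impedances:
  R: Z = R = 4700 Ω
  L: Z = jωL = j·3.142e+04·0.000831 = 0 + j26.11 Ω
Step 3 — Series combination: Z_total = R + L = 4700 + j26.11 Ω = 4700∠0.3° Ω.

Z = 4700 + j26.11 Ω = 4700∠0.3° Ω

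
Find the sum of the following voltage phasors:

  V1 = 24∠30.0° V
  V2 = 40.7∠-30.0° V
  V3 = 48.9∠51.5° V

Step 1 — Convert each phasor to rectangular form:
  V1 = 24·(cos(30.0°) + j·sin(30.0°)) = 20.78 + j12 V
  V2 = 40.7·(cos(-30.0°) + j·sin(-30.0°)) = 35.25 - j20.35 V
  V3 = 48.9·(cos(51.5°) + j·sin(51.5°)) = 30.44 + j38.27 V
Step 2 — Sum components: V_total = 86.47 + j29.92 V.
Step 3 — Convert to polar: |V_total| = 91.5 V, ∠V_total = 19.1°.

V_total = 91.5∠19.1° V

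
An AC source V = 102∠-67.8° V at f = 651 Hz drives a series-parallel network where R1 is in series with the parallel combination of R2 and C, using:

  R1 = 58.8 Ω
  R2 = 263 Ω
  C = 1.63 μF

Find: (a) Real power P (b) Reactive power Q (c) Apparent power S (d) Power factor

Step 1 — Angular frequency: ω = 2π·f = 2π·651 = 4090 rad/s.
Step 2 — Component impedances:
  R1: Z = R = 58.8 Ω
  R2: Z = R = 263 Ω
  C: Z = 1/(jωC) = -j/(ω·C) = 0 - j150 Ω
Step 3 — Parallel branch: R2 || C = 1/(1/R2 + 1/C) = 64.54 - j113.2 Ω.
Step 4 — Series with R1: Z_total = R1 + (R2 || C) = 123.3 - j113.2 Ω = 167.4∠-42.5° Ω.
Step 5 — Source phasor: V = 102∠-67.8° V = 38.54 - j94.44 V.
Step 6 — Current: I = V / Z = 0.551 - j0.26 A = 0.6093∠-25.3° A.
Step 7 — Complex power: S = V·I* = 45.79 - j42.02 VA.
Step 8 — Real power: P = Re(S) = 45.79 W.
Step 9 — Reactive power: Q = Im(S) = -42.02 VAR.
Step 10 — Apparent power: |S| = 62.15 VA.
Step 11 — Power factor: PF = P/|S| = 0.7368 (leading).

(a) P = 45.79 W  (b) Q = -42.02 VAR  (c) S = 62.15 VA  (d) PF = 0.7368 (leading)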